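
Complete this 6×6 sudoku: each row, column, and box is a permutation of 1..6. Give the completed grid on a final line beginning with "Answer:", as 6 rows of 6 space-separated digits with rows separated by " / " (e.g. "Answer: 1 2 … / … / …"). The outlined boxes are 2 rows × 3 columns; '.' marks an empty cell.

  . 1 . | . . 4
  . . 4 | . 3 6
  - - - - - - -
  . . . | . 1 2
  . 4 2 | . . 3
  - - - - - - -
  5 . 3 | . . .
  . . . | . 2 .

Step 1. [r6c2∈{6}] r6c2 is down to just 6, so r6c2=6.
Step 2. [r2c4∈{1,2,5}] in row 2, 1 fits only at r2c4, so r2c4=1.
Step 3. [r3c4∈{4,5,6}] in row 3, 4 fits only at r3c4. So r3c4=4.
Step 4. [r1c1∈{2,3,6}] row 1 places 3 nowhere but r1c1 ⇒ r1c1=3.
Step 5. [r1c5∈{5}] r1c5 is down to just 5, so r1c5=5.
Step 6. [r4c5∈{6}] r4c5 has the single candidate 6. So r4c5=6.
Step 7. [r2c2∈{2,5}] row 2 places 5 nowhere but r2c2 ⇒ r2c2=5.
Step 8. [r6c6∈{1,5}] col 6 places 5 nowhere but r6c6 ⇒ r6c6=5.
Step 9. [r1c3∈{6}] r1c3 is down to just 6, so r1c3=6.
Step 10. [r6c3∈{1}] r6c3 is down to just 1. So r6c3=1.
Step 11. [r3c2∈{3}] r3c2 is down to just 3, so r3c2=3.
Step 12. [r6c1∈{4}] r6c1's peers cover all but 4, so r6c1=4.
Step 13. [r2c1∈{2}] r2c1 has the single candidate 2 ⇒ r2c1=2.
Step 14. [r3c1∈{6}] r3c1 has the single candidate 6, so r3c1=6.
Step 15. [r4c1∈{1}] r4c1 is down to just 1 ⇒ r4c1=1.
Step 16. [r5c2∈{2}] r5c2 has the single candidate 2 ⇒ r5c2=2.
Step 17. [r3c3∈{5}] r3c3 is down to just 5 ⇒ r3c3=5.
Step 18. [r5c6∈{1}] r5c6 is down to just 1 ⇒ r5c6=1.
Step 19. [r6c4∈{3}] r6c4 has the single candidate 3 ⇒ r6c4=3.
Step 20. [r5c4∈{6}] r5c4's peers cover all but 6 ⇒ r5c4=6.
Step 21. [r1c4∈{2}] r1c4 is down to just 2. So r1c4=2.
Step 22. [r5c5∈{4}] only 4 remains possible at r5c5 ⇒ r5c5=4.
Step 23. [r4c4∈{5}] only 5 remains possible at r4c4, so r4c4=5.

Answer: 3 1 6 2 5 4 / 2 5 4 1 3 6 / 6 3 5 4 1 2 / 1 4 2 5 6 3 / 5 2 3 6 4 1 / 4 6 1 3 2 5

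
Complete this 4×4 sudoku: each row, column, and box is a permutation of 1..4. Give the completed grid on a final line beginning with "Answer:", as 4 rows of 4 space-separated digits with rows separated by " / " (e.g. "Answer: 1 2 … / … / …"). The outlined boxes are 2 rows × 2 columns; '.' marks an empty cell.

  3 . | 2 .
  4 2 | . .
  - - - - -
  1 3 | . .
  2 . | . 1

Step 1. [r3c3∈{4}] r3c3 is down to just 4, so r3c3=4.
Step 2. [r2c4∈{3}] r2c4 has the single candidate 3, so r2c4=3.
Step 3. [r4c3∈{3}] r4c3's peers cover all but 3 ⇒ r4c3=3.
Step 4. [r1c2∈{1}] only 1 remains possible at r1c2. So r1c2=1.
Step 5. [r3c4∈{2}] r3c4 is down to just 2 ⇒ r3c4=2.
Step 6. [r2c3∈{1}] r2c3 is down to just 1, so r2c3=1.
Step 7. [r1c4∈{4}] r1c4 has the single candidate 4 ⇒ r1c4=4.
Step 8. [r4c2∈{4}] nothing but 4 survives at r4c2. So r4c2=4.

Answer: 3 1 2 4 / 4 2 1 3 / 1 3 4 2 / 2 4 3 1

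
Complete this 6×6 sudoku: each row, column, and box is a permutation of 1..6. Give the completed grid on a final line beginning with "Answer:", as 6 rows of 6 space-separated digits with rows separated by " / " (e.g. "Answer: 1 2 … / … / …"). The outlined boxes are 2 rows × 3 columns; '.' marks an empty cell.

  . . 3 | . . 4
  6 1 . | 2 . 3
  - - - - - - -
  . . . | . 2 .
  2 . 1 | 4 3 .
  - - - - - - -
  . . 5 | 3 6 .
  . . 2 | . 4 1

Step 1. [r3c3∈{4,6}] across col 3, 6 lands solely at r3c3. So r3c3=6.
Step 2. [r4c2∈{5}] r4c2's peers cover all but 5. So r4c2=5.
Step 3. [r3c4∈{1,5}] 1 has one home in row 3: r3c4 ⇒ r3c4=1.
Step 4. [r5c2∈{4}] r5c2's peers cover all but 4. So r5c2=4.
Step 5. [r3c2∈{3}] r3c2 is down to just 3 ⇒ r3c2=3.
Step 6. [r2c5∈{5}] r2c5's peers cover all but 5, so r2c5=5.
Step 7. [r2c3∈{4}] r2c3 has the single candidate 4, so r2c3=4.
Step 8. [r1c5∈{1}] r1c5 has the single candidate 1. So r1c5=1.
Step 9. [r6c4∈{5}] r6c4 has the single candidate 5 ⇒ r6c4=5.
Step 10. [r1c1∈{5}] nothing but 5 survives at r1c1, so r1c1=5.
Step 11. [r5c6∈{2}] r5c6 is down to just 2. So r5c6=2.
Step 12. [r5c1∈{1}] r5c1 has the single candidate 1. So r5c1=1.
Step 13. [r1c2∈{2}] r1c2's peers cover all but 2. So r1c2=2.
Step 14. [r3c1∈{4}] nothing but 4 survives at r3c1. So r3c1=4.
Step 15. [r1c4∈{6}] only 6 remains possible at r1c4 ⇒ r1c4=6.
Step 16. [r3c6∈{5}] r3c6's peers cover all but 5 ⇒ r3c6=5.
Step 17. [r6c1∈{3}] r6c1's peers cover all but 3 ⇒ r6c1=3.
Step 18. [r4c6∈{6}] nothing but 6 survives at r4c6 ⇒ r4c6=6.
Step 19. [r6c2∈{6}] nothing but 6 survives at r6c2 ⇒ r6c2=6.

Answer: 5 2 3 6 1 4 / 6 1 4 2 5 3 / 4 3 6 1 2 5 / 2 5 1 4 3 6 / 1 4 5 3 6 2 / 3 6 2 5 4 1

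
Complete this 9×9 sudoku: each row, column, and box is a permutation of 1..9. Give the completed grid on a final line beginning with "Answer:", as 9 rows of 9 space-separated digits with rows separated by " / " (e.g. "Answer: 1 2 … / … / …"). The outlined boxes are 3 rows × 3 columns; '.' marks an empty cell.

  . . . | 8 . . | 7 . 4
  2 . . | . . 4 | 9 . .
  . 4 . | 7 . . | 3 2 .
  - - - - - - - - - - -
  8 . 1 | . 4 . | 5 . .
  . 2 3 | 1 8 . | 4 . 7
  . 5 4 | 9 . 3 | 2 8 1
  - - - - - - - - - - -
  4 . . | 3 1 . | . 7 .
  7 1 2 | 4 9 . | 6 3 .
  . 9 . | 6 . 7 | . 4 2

Step 1. [r2c4∈{5}] only 5 remains possible at r2c4. So r2c4=5.
Step 2. [r3c5∈{6}] r3c5 has the single candidate 6. So r3c5=6.
Step 3. [r7c7∈{8}] only 8 remains possible at r7c7. So r7c7=8.
Step 4. [r2c2∈{3,6,7,8}] in col 2, 8 fits only at r2c2, so r2c2=8.
Step 5. [r1c8∈{1,5,6}] 5 has one home in col 8: r1c8. So r1c8=5.
Step 6. [r5c1∈{6,9}] box 4 places 9 nowhere but r5c1 ⇒ r5c1=9.
Step 7. [r5c8∈{6}] r5c8's peers cover all but 6 ⇒ r5c8=6.
Step 8. [r9c5∈{5}] nothing but 5 survives at r9c5 ⇒ r9c5=5.
Step 9. [r1c2∈{3,6}] col 2 places 3 nowhere but r1c2, so r1c2=3.
Step 10. [r7c3∈{5,6}] across box 7, 5 lands solely at r7c3. So r7c3=5.
Step 11. [r6c1∈{6}] only 6 remains possible at r6c1 ⇒ r6c1=6.
Step 12. [r7c6∈{2}] r7c6 has the single candidate 2, so r7c6=2.
Step 13. [r1c1∈{1}] only 1 remains possible at r1c1 ⇒ r1c1=1.
Step 14. [r3c3∈{9}] r3c3 has the single candidate 9 ⇒ r3c3=9.
Step 15. [r2c3∈{6,7}] in row 2, 7 fits only at r2c3. So r2c3=7.
Step 16. [r4c9∈{3,9}] across row 4, 3 lands solely at r4c9, so r4c9=3.
Step 17. [r4c4∈{2}] r4c4 is down to just 2, so r4c4=2.
Step 18. [r3c6∈{1}] nothing but 1 survives at r3c6, so r3c6=1.
Step 19. [r2c9∈{6}] r2c9 is down to just 6. So r2c9=6.
Step 20. [r9c1∈{3}] nothing but 3 survives at r9c1 ⇒ r9c1=3.
Step 21. [r7c9∈{9}] only 9 remains possible at r7c9 ⇒ r7c9=9.
Step 22. [r1c5∈{2}] nothing but 2 survives at r1c5, so r1c5=2.
Step 23. [r4c6∈{6}] r4c6 has the single candidate 6 ⇒ r4c6=6.
Step 24. [r5c6∈{5}] r5c6 is down to just 5, so r5c6=5.
Step 25. [r2c5∈{3}] only 3 remains possible at r2c5 ⇒ r2c5=3.
Step 26. [r3c9∈{8}] nothing but 8 survives at r3c9. So r3c9=8.
Step 27. [r1c6∈{9}] r1c6 is down to just 9. So r1c6=9.
Step 28. [r1c3∈{6}] r1c3's peers cover all but 6 ⇒ r1c3=6.
Step 29. [r9c7∈{1}] r9c7's peers cover all but 1, so r9c7=1.
Step 30. [r2c8∈{1}] r2c8's peers cover all but 1. So r2c8=1.
Step 31. [r8c9∈{5}] nothing but 5 survives at r8c9. So r8c9=5.
Step 32. [r9c3∈{8}] only 8 remains possible at r9c3 ⇒ r9c3=8.
Step 33. [r4c2∈{7}] r4c2 is down to just 7, so r4c2=7.
Step 34. [r6c5∈{7}] r6c5 is down to just 7. So r6c5=7.
Step 35. [r3c1∈{5}] r3c1 has the single candidate 5, so r3c1=5.
Step 36. [r8c6∈{8}] r8c6 is down to just 8 ⇒ r8c6=8.
Step 37. [r4c8∈{9}] r4c8's peers cover all but 9 ⇒ r4c8=9.
Step 38. [r7c2∈{6}] nothing but 6 survives at r7c2 ⇒ r7c2=6.

Answer: 1 3 6 8 2 9 7 5 4 / 2 8 7 5 3 4 9 1 6 / 5 4 9 7 6 1 3 2 8 / 8 7 1 2 4 6 5 9 3 / 9 2 3 1 8 5 4 6 7 / 6 5 4 9 7 3 2 8 1 / 4 6 5 3 1 2 8 7 9 / 7 1 2 4 9 8 6 3 5 / 3 9 8 6 5 7 1 4 2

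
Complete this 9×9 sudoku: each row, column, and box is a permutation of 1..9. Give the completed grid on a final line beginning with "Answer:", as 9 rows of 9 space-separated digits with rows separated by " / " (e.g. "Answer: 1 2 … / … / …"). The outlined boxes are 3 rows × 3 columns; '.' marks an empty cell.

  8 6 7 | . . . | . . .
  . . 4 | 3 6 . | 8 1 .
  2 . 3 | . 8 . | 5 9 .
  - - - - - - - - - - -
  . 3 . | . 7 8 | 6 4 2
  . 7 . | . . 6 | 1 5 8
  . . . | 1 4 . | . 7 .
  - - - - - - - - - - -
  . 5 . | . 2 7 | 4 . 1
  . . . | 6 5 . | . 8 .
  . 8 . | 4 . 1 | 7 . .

Step 1. [r2c6∈{2,5,9}] 2 has one home in row 2: r2c6. So r2c6=2.
Step 2. [r8c1∈{1,3,4,7,9}] across row 8, 7 lands solely at r8c1, so r8c1=7.
Step 3. [r6c3∈{2,5,6,8,9}] across row 6, 8 lands solely at r6c3. So r6c3=8.
Step 4. [r4c3∈{1,5,9}] col 3 places 5 nowhere but r4c3, so r4c3=5.
Step 5. [r4c4∈{9}] only 9 remains possible at r4c4 ⇒ r4c4=9.
Step 6. [r6c1∈{6,9}] r6c1 is the only open cell in row 6 admitting 6, so r6c1=6.
Step 7. [r9c9∈{3,5,6,9}] row 9 places 5 nowhere but r9c9, so r9c9=5.
Step 8. [r8c3∈{1,2,9}] col 3 places 1 nowhere but r8c3. So r8c3=1.
Step 9. [r6c2∈{2,9}] 2 has one home in row 6: r6c2 ⇒ r6c2=2.
Step 10. [r8c7∈{2,3,9}] in row 8, 2 fits only at r8c7, so r8c7=2.
Step 11. [r8c9∈{3,9}] box 9 places 9 nowhere but r8c9, so r8c9=9.
Step 12. [r9c5∈{3,9}] across box 8, 9 lands solely at r9c5. So r9c5=9.
Step 13. [r1c7∈{3}] nothing but 3 survives at r1c7 ⇒ r1c7=3.
Step 14. [r9c1∈{3}] r9c1 has the single candidate 3. So r9c1=3.
Step 15. [r7c1∈{9}] r7c1 is down to just 9 ⇒ r7c1=9.
Step 16. [r9c8∈{6}] r9c8's peers cover all but 6. So r9c8=6.
Step 17. [r1c6∈{4,5,9}] in row 1, 9 fits only at r1c6, so r1c6=9.
Step 18. [r3c9∈{4,6,7}] across row 3, 6 lands solely at r3c9, so r3c9=6.
Step 19. [r8c6∈{3}] r8c6 is down to just 3. So r8c6=3.
Step 20. [r2c9∈{7}] r2c9 is down to just 7. So r2c9=7.
Step 21. [r5c4∈{2}] nothing but 2 survives at r5c4, so r5c4=2.
Step 22. [r1c8∈{2}] only 2 remains possible at r1c8, so r1c8=2.
Step 23. [r3c2∈{1}] only 1 remains possible at r3c2. So r3c2=1.
Step 24. [r2c2∈{9}] r2c2 has the single candidate 9, so r2c2=9.
Step 25. [r1c4∈{5}] r1c4 has the single candidate 5. So r1c4=5.
Step 26. [r9c3∈{2}] nothing but 2 survives at r9c3 ⇒ r9c3=2.
Step 27. [r6c9∈{3}] r6c9's peers cover all but 3, so r6c9=3.
Step 28. [r3c4∈{7}] only 7 remains possible at r3c4. So r3c4=7.
Step 29. [r8c2∈{4}] r8c2 has the single candidate 4. So r8c2=4.
Step 30. [r2c1∈{5}] r2c1's peers cover all but 5. So r2c1=5.
Step 31. [r1c5∈{1}] r1c5's peers cover all but 1 ⇒ r1c5=1.
Step 32. [r5c5∈{3}] r5c5's peers cover all but 3 ⇒ r5c5=3.
Step 33. [r1c9∈{4}] r1c9's peers cover all but 4 ⇒ r1c9=4.
Step 34. [r7c4∈{8}] r7c4 has the single candidate 8 ⇒ r7c4=8.
Step 35. [r3c6∈{4}] r3c6's peers cover all but 4, so r3c6=4.
Step 36. [r6c7∈{9}] r6c7 is down to just 9 ⇒ r6c7=9.
Step 37. [r6c6∈{5}] only 5 remains possible at r6c6, so r6c6=5.
Step 38. [r4c1∈{1}] r4c1's peers cover all but 1. So r4c1=1.
Step 39. [r5c1∈{4}] r5c1 has the single candidate 4 ⇒ r5c1=4.
Step 40. [r7c3∈{6}] only 6 remains possible at r7c3. So r7c3=6.
Step 41. [r5c3∈{9}] only 9 remains possible at r5c3, so r5c3=9.
Step 42. [r7c8∈{3}] r7c8 has the single candidate 3, so r7c8=3.

Answer: 8 6 7 5 1 9 3 2 4 / 5 9 4 3 6 2 8 1 7 / 2 1 3 7 8 4 5 9 6 / 1 3 5 9 7 8 6 4 2 / 4 7 9 2 3 6 1 5 8 / 6 2 8 1 4 5 9 7 3 / 9 5 6 8 2 7 4 3 1 / 7 4 1 6 5 3 2 8 9 / 3 8 2 4 9 1 7 6 5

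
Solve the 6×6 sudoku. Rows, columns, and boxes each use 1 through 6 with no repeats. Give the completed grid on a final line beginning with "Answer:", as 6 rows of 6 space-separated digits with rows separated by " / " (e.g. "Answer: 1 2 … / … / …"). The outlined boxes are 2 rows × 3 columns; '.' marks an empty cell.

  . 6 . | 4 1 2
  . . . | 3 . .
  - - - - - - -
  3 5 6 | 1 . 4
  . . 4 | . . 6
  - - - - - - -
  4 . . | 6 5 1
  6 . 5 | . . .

Step 1. [r6c2∈{1,2,3}] in row 6, 1 fits only at r6c2, so r6c2=1.
Step 2. [r4c2∈{2}] r4c2 has the single candidate 2. So r4c2=2.
Step 3. [r2c1∈{1,2,5}] 2 has one home in col 1: r2c1 ⇒ r2c1=2.
Step 4. [r6c5∈{2,3,4}] across row 6, 4 lands solely at r6c5 ⇒ r6c5=4.
Step 5. [r1c3∈{3}] r1c3 has the single candidate 3 ⇒ r1c3=3.
Step 6. [r4c1∈{1}] nothing but 1 survives at r4c1 ⇒ r4c1=1.
Step 7. [r3c5∈{2}] r3c5 is down to just 2. So r3c5=2.
Step 8. [r5c2∈{3}] only 3 remains possible at r5c2. So r5c2=3.
Step 9. [r1c1∈{5}] r1c1 has the single candidate 5, so r1c1=5.
Step 10. [r6c6∈{3}] r6c6's peers cover all but 3. So r6c6=3.
Step 11. [r5c3∈{2}] only 2 remains possible at r5c3. So r5c3=2.
Step 12. [r2c2∈{4}] only 4 remains possible at r2c2. So r2c2=4.
Step 13. [r2c6∈{5}] r2c6 is down to just 5 ⇒ r2c6=5.
Step 14. [r4c4∈{5}] only 5 remains possible at r4c4 ⇒ r4c4=5.
Step 15. [r2c3∈{1}] r2c3 is down to just 1 ⇒ r2c3=1.
Step 16. [r6c4∈{2}] r6c4 is down to just 2 ⇒ r6c4=2.
Step 17. [r2c5∈{6}] r2c5 has the single candidate 6 ⇒ r2c5=6.
Step 18. [r4c5∈{3}] r4c5 has the single candidate 3. So r4c5=3.

Answer: 5 6 3 4 1 2 / 2 4 1 3 6 5 / 3 5 6 1 2 4 / 1 2 4 5 3 6 / 4 3 2 6 5 1 / 6 1 5 2 4 3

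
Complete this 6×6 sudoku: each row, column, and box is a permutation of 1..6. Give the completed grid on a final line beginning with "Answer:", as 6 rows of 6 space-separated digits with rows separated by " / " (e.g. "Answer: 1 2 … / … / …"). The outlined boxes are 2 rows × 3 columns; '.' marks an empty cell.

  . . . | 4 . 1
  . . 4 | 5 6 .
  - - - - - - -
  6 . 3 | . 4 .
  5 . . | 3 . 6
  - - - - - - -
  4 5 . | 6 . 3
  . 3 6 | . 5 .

Step 1. [r2c6∈{2}] r2c6 is down to just 2. So r2c6=2.
Step 2. [r2c2∈{1}] nothing but 1 survives at r2c2 ⇒ r2c2=1.
Step 3. [r3c2∈{2}] r3c2 has the single candidate 2, so r3c2=2.
Step 4. [r6c1∈{1,2}] col 1 places 1 nowhere but r6c1 ⇒ r6c1=1.
Step 5. [r5c3∈{2}] r5c3's peers cover all but 2 ⇒ r5c3=2.
Step 6. [r4c3∈{1}] only 1 remains possible at r4c3, so r4c3=1.
Step 7. [r1c1∈{2,3}] in row 1, 2 fits only at r1c1. So r1c1=2.
Step 8. [r1c5∈{3}] r1c5's peers cover all but 3 ⇒ r1c5=3.
Step 9. [r4c5∈{2}] nothing but 2 survives at r4c5, so r4c5=2.
Step 10. [r1c3∈{5}] only 5 remains possible at r1c3, so r1c3=5.
Step 11. [r2c1∈{3}] r2c1 has the single candidate 3. So r2c1=3.
Step 12. [r6c6∈{4}] r6c6's peers cover all but 4, so r6c6=4.
Step 13. [r5c5∈{1}] only 1 remains possible at r5c5, so r5c5=1.
Step 14. [r1c2∈{6}] only 6 remains possible at r1c2, so r1c2=6.
Step 15. [r6c4∈{2}] r6c4's peers cover all but 2, so r6c4=2.
Step 16. [r3c6∈{5}] only 5 remains possible at r3c6. So r3c6=5.
Step 17. [r3c4∈{1}] r3c4 is down to just 1 ⇒ r3c4=1.
Step 18. [r4c2∈{4}] r4c2's peers cover all but 4. So r4c2=4.

Answer: 2 6 5 4 3 1 / 3 1 4 5 6 2 / 6 2 3 1 4 5 / 5 4 1 3 2 6 / 4 5 2 6 1 3 / 1 3 6 2 5 4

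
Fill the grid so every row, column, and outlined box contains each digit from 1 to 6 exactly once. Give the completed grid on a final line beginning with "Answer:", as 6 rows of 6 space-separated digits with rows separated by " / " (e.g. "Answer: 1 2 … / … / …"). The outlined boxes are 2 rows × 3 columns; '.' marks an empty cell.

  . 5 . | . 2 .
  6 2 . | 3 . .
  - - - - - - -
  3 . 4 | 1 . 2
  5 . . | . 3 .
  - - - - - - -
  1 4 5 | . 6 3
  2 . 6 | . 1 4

Step 1. [r4c6∈{6}] r4c6 has the single candidate 6 ⇒ r4c6=6.
Step 2. [r2c3∈{1}] r2c3 has the single candidate 1. So r2c3=1.
Step 3. [r2c5∈{4,5}] row 2 places 4 nowhere but r2c5. So r2c5=4.
Step 4. [r2c6∈{5}] nothing but 5 survives at r2c6. So r2c6=5.
Step 5. [r1c6∈{1}] only 1 remains possible at r1c6, so r1c6=1.
Step 6. [r1c3∈{3}] only 3 remains possible at r1c3, so r1c3=3.
Step 7. [r3c2∈{6}] nothing but 6 survives at r3c2, so r3c2=6.
Step 8. [r4c4∈{4}] r4c4's peers cover all but 4. So r4c4=4.
Step 9. [r3c5∈{5}] nothing but 5 survives at r3c5 ⇒ r3c5=5.
Step 10. [r4c2∈{1}] only 1 remains possible at r4c2, so r4c2=1.
Step 11. [r5c4∈{2}] r5c4's peers cover all but 2 ⇒ r5c4=2.
Step 12. [r6c2∈{3}] r6c2 has the single candidate 3, so r6c2=3.
Step 13. [r4c3∈{2}] r4c3's peers cover all but 2 ⇒ r4c3=2.
Step 14. [r1c4∈{6}] only 6 remains possible at r1c4, so r1c4=6.
Step 15. [r6c4∈{5}] r6c4's peers cover all but 5 ⇒ r6c4=5.
Step 16. [r1c1∈{4}] r1c1 is down to just 4 ⇒ r1c1=4.

Answer: 4 5 3 6 2 1 / 6 2 1 3 4 5 / 3 6 4 1 5 2 / 5 1 2 4 3 6 / 1 4 5 2 6 3 / 2 3 6 5 1 4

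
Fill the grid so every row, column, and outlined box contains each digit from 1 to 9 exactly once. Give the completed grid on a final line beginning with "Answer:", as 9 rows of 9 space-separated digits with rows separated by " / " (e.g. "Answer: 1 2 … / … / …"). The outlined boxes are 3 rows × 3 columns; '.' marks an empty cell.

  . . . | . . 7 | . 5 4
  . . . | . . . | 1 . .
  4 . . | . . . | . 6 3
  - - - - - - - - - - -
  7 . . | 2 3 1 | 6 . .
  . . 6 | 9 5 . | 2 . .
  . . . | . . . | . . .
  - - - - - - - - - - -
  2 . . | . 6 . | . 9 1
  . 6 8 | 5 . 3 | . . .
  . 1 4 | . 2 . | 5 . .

Step 1. [r8c1∈{9}] r8c1 is down to just 9, so r8c1=9.
Step 2. [r9c1∈{3}] r9c1's peers cover all but 3 ⇒ r9c1=3.
Step 3. [r7c7∈{3,4,7,8}] r7c7 is the only open cell in row 7 admitting 3 ⇒ r7c7=3.
Step 4. [r8c5∈{1,4,7}] r8c5 is the only open cell in row 8 admitting 1, so r8c5=1.
Step 5. [r6c5∈{4,7,8}] in col 5, 7 fits only at r6c5 ⇒ r6c5=7.
Step 6. [r2c5∈{4,8,9}] col 5 places 4 nowhere but r2c5. So r2c5=4.
Step 7. [r9c6∈{8,9}] 9 has one home in row 9: r9c6 ⇒ r9c6=9.
Step 8. [r9c9∈{6,7,8}] 6 has one home in row 9: r9c9. So r9c9=6.
Step 9. [r9c8∈{7,8}] in box 9, 8 fits only at r9c8, so r9c8=8.
Step 10. [r4c8∈{4}] r4c8 is down to just 4, so r4c8=4.
Step 11. [r9c4∈{7}] r9c4 has the single candidate 7, so r9c4=7.
Step 12. [r2c4∈{3,6,8}] box 2 has a naked pair {8,9} at r1c5 and r3c5, so r2c4≠8.
Step 13. [r5c8∈{1,3,7}] col 8 has a naked pair {2,7} at r2c8 and r8c8, so r5c8≠7.
Step 14. [r5c9∈{7,8}] in row 5, 7 fits only at r5c9. So r5c9=7.
Step 15. [r8c9∈{2}] nothing but 2 survives at r8c9, so r8c9=2.
Step 16. [r2c8∈{2,7}] col 8 places 2 nowhere but r2c8. So r2c8=2.
Step 17. [r3c7∈{7,8,9}] box 3 places 7 nowhere but r3c7 ⇒ r3c7=7.
Step 18. [r3c6∈{2,5,8}] col 6 places 2 nowhere but r3c6, so r3c6=2.
Step 19. [r2c6∈{5,6,8}] r2c6 is the only open cell in col 6 admitting 5, so r2c6=5.
Step 20. [r6c1∈{1,5,8}] in col 1, 5 fits only at r6c1 ⇒ r6c1=5.
Step 21. [r4c3∈{9}] only 9 remains possible at r4c3 ⇒ r4c3=9.
Step 22. [r4c2∈{8}] r4c2's peers cover all but 8, so r4c2=8.
Step 23. [r5c6∈{4,8}] across row 5, 8 lands solely at r5c6, so r5c6=8.
Step 24. [r5c1∈{1}] r5c1 has the single candidate 1 ⇒ r5c1=1.
Step 25. [r7c4∈{4,8}] 8 has one home in row 7: r7c4 ⇒ r7c4=8.
Step 26. [r6c4∈{4,6}] r6c4 is the only open cell in col 4 admitting 4. So r6c4=4.
Step 27. [r3c5∈{8,9}] r3c5 is the only open cell in row 3 admitting 8 ⇒ r3c5=8.
Step 28. [r3c2∈{5,9}] r3c2 is the only open cell in row 3 admitting 9. So r3c2=9.
Step 29. [r2c9∈{8,9}] 9 has one home in row 2: r2c9, so r2c9=9.
Step 30. [r7c2∈{5,7}] r7c2 is the only open cell in col 2 admitting 5. So r7c2=5.
Step 31. [r1c7∈{8}] r1c7 has the single candidate 8. So r1c7=8.
Step 32. [r2c2∈{3,7}] r2c2 is the only open cell in col 2 admitting 7, so r2c2=7.
Step 33. [r2c3∈{3}] r2c3 is down to just 3 ⇒ r2c3=3.
Step 34. [r5c8∈{3}] only 3 remains possible at r5c8. So r5c8=3.
Step 35. [r1c2∈{2}] r1c2 has the single candidate 2 ⇒ r1c2=2.
Step 36. [r1c3∈{1}] only 1 remains possible at r1c3. So r1c3=1.
Step 37. [r2c4∈{6}] nothing but 6 survives at r2c4 ⇒ r2c4=6.
Step 38. [r6c6∈{6}] r6c6 has the single candidate 6. So r6c6=6.
Step 39. [r6c2∈{3}] nothing but 3 survives at r6c2 ⇒ r6c2=3.
Step 40. [r3c4∈{1}] only 1 remains possible at r3c4 ⇒ r3c4=1.
Step 41. [r4c9∈{5}] r4c9 has the single candidate 5, so r4c9=5.
Step 42. [r6c3∈{2}] r6c3 is down to just 2. So r6c3=2.
Step 43. [r1c1∈{6}] r1c1's peers cover all but 6. So r1c1=6.
Step 44. [r6c7∈{9}] nothing but 9 survives at r6c7, so r6c7=9.
Step 45. [r6c8∈{1}] r6c8 has the single candidate 1, so r6c8=1.
Step 46. [r5c2∈{4}] only 4 remains possible at r5c2. So r5c2=4.
Step 47. [r3c3∈{5}] r3c3's peers cover all but 5 ⇒ r3c3=5.
Step 48. [r7c3∈{7}] nothing but 7 survives at r7c3. So r7c3=7.
Step 49. [r8c8∈{7}] r8c8 has the single candidate 7 ⇒ r8c8=7.
Step 50. [r6c9∈{8}] r6c9 has the single candidate 8, so r6c9=8.
Step 51. [r1c5∈{9}] r1c5 has the single candidate 9. So r1c5=9.
Step 52. [r8c7∈{4}] r8c7's peers cover all but 4, so r8c7=4.
Step 53. [r1c4∈{3}] r1c4 has the single candidate 3. So r1c4=3.
Step 54. [r2c1∈{8}] r2c1 has the single candidate 8. So r2c1=8.
Step 55. [r7c6∈{4}] r7c6 has the single candidate 4. So r7c6=4.

Answer: 6 2 1 3 9 7 8 5 4 / 8 7 3 6 4 5 1 2 9 / 4 9 5 1 8 2 7 6 3 / 7 8 9 2 3 1 6 4 5 / 1 4 6 9 5 8 2 3 7 / 5 3 2 4 7 6 9 1 8 / 2 5 7 8 6 4 3 9 1 / 9 6 8 5 1 3 4 7 2 / 3 1 4 7 2 9 5 8 6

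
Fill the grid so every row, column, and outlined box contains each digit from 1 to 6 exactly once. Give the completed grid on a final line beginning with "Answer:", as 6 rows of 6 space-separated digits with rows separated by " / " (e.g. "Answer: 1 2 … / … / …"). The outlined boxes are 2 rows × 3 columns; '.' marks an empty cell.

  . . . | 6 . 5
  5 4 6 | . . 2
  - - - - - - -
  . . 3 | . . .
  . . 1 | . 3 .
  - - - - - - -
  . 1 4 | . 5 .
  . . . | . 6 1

Step 1. [r3c5∈{1,2,4}] in col 5, 2 fits only at r3c5, so r3c5=2.
Step 2. [r6c4∈{2,3,4}] in row 6, 4 fits only at r6c4 ⇒ r6c4=4.
Step 3. [r5c1∈{2,3,6}] 6 has one home in row 5: r5c1, so r5c1=6.
Step 4. [r1c1∈{1,2,3}] 1 has one home in col 1: r1c1 ⇒ r1c1=1.
Step 5. [r2c4∈{1,3}] row 2 places 3 nowhere but r2c4 ⇒ r2c4=3.
Step 6. [r1c2∈{2,3}] r1c2 is the only open cell in row 1 admitting 3, so r1c2=3.
Step 7. [r3c1∈{4}] r3c1's peers cover all but 4 ⇒ r3c1=4.
Step 8. [r6c3∈{2,5}] col 3 places 5 nowhere but r6c3, so r6c3=5.
Step 9. [r4c1∈{2}] r4c1's peers cover all but 2. So r4c1=2.
Step 10. [r4c4∈{5}] r4c4's peers cover all but 5 ⇒ r4c4=5.
Step 11. [r4c2∈{6}] r4c2 has the single candidate 6, so r4c2=6.
Step 12. [r5c6∈{3}] only 3 remains possible at r5c6, so r5c6=3.
Step 13. [r1c5∈{4}] r1c5's peers cover all but 4, so r1c5=4.
Step 14. [r3c6∈{6}] nothing but 6 survives at r3c6, so r3c6=6.
Step 15. [r3c4∈{1}] r3c4's peers cover all but 1, so r3c4=1.
Step 16. [r2c5∈{1}] r2c5 has the single candidate 1 ⇒ r2c5=1.
Step 17. [r5c4∈{2}] r5c4's peers cover all but 2, so r5c4=2.
Step 18. [r6c2∈{2}] r6c2's peers cover all but 2 ⇒ r6c2=2.
Step 19. [r1c3∈{2}] r1c3 is down to just 2. So r1c3=2.
Step 20. [r4c6∈{4}] only 4 remains possible at r4c6, so r4c6=4.
Step 21. [r6c1∈{3}] nothing but 3 survives at r6c1 ⇒ r6c1=3.
Step 22. [r3c2∈{5}] only 5 remains possible at r3c2, so r3c2=5.

Answer: 1 3 2 6 4 5 / 5 4 6 3 1 2 / 4 5 3 1 2 6 / 2 6 1 5 3 4 / 6 1 4 2 5 3 / 3 2 5 4 6 1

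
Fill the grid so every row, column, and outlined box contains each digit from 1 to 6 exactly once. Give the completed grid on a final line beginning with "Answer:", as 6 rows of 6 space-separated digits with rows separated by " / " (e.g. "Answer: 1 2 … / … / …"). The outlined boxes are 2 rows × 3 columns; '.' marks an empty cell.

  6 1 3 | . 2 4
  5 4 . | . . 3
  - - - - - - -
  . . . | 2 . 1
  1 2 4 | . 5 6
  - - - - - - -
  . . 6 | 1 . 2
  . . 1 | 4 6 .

Step 1. [r3c1∈{3}] only 3 remains possible at r3c1 ⇒ r3c1=3.
Step 2. [r5c2∈{3,5}] in row 5, 5 fits only at r5c2. So r5c2=5.
Step 3. [r1c4∈{5}] r1c4 has the single candidate 5 ⇒ r1c4=5.
Step 4. [r6c2∈{3}] r6c2 has the single candidate 3, so r6c2=3.
Step 5. [r5c1∈{4}] nothing but 4 survives at r5c1, so r5c1=4.
Step 6. [r3c5∈{4}] only 4 remains possible at r3c5. So r3c5=4.
Step 7. [r2c5∈{1}] r2c5's peers cover all but 1 ⇒ r2c5=1.
Step 8. [r2c4∈{6}] r2c4 is down to just 6 ⇒ r2c4=6.
Step 9. [r4c4∈{3}] r4c4 is down to just 3. So r4c4=3.
Step 10. [r6c1∈{2}] nothing but 2 survives at r6c1 ⇒ r6c1=2.
Step 11. [r5c5∈{3}] r5c5 is down to just 3, so r5c5=3.
Step 12. [r2c3∈{2}] only 2 remains possible at r2c3, so r2c3=2.
Step 13. [r3c3∈{5}] nothing but 5 survives at r3c3 ⇒ r3c3=5.
Step 14. [r6c6∈{5}] r6c6 is down to just 5. So r6c6=5.
Step 15. [r3c2∈{6}] r3c2 has the single candidate 6. So r3c2=6.

Answer: 6 1 3 5 2 4 / 5 4 2 6 1 3 / 3 6 5 2 4 1 / 1 2 4 3 5 6 / 4 5 6 1 3 2 / 2 3 1 4 6 5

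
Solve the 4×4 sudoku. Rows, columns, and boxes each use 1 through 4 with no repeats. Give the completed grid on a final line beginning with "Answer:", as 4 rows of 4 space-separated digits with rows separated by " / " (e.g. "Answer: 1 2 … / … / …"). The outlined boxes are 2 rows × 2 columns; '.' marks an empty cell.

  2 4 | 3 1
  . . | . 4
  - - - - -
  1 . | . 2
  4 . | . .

Step 1. [r3c2∈{3}] r3c2 is down to just 3. So r3c2=3.
Step 2. [r2c2∈{1}] r2c2 is down to just 1, so r2c2=1.
Step 3. [r2c1∈{3}] only 3 remains possible at r2c1 ⇒ r2c1=3.
Step 4. [r2c3∈{2}] r2c3 has the single candidate 2. So r2c3=2.
Step 5. [r4c4∈{3}] nothing but 3 survives at r4c4, so r4c4=3.
Step 6. [r4c2∈{2}] only 2 remains possible at r4c2 ⇒ r4c2=2.
Step 7. [r4c3∈{1}] r4c3 is down to just 1. So r4c3=1.
Step 8. [r3c3∈{4}] r3c3 is down to just 4, so r3c3=4.

Answer: 2 4 3 1 / 3 1 2 4 / 1 3 4 2 / 4 2 1 3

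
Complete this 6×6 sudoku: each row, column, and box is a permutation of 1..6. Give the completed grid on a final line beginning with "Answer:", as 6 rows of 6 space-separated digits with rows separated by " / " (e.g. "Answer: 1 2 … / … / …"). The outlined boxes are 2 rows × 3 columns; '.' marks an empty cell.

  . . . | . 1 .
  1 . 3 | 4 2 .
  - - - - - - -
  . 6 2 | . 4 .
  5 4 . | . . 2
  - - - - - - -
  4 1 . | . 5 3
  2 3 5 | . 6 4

Step 1. [r1c4∈{3,5,6}] r1c4 is the only open cell in row 1 admitting 3. So r1c4=3.
Step 2. [r3c6∈{1,5}] in col 6, 1 fits only at r3c6. So r3c6=1.
Step 3. [r2c2∈{5}] r2c2 is down to just 5, so r2c2=5.
Step 4. [r1c1∈{6}] r1c1 has the single candidate 6, so r1c1=6.
Step 5. [r5c4∈{2}] only 2 remains possible at r5c4 ⇒ r5c4=2.
Step 6. [r2c6∈{6}] r2c6 has the single candidate 6. So r2c6=6.
Step 7. [r5c3∈{6}] r5c3 has the single candidate 6, so r5c3=6.
Step 8. [r4c4∈{6}] r4c4's peers cover all but 6. So r4c4=6.
Step 9. [r3c4∈{5}] only 5 remains possible at r3c4, so r3c4=5.
Step 10. [r4c5∈{3}] r4c5 is down to just 3 ⇒ r4c5=3.
Step 11. [r1c3∈{4}] r1c3 is down to just 4. So r1c3=4.
Step 12. [r1c2∈{2}] only 2 remains possible at r1c2, so r1c2=2.
Step 13. [r3c1∈{3}] r3c1 is down to just 3. So r3c1=3.
Step 14. [r6c4∈{1}] nothing but 1 survives at r6c4. So r6c4=1.
Step 15. [r4c3∈{1}] r4c3 is down to just 1 ⇒ r4c3=1.
Step 16. [r1c6∈{5}] nothing but 5 survives at r1c6, so r1c6=5.

Answer: 6 2 4 3 1 5 / 1 5 3 4 2 6 / 3 6 2 5 4 1 / 5 4 1 6 3 2 / 4 1 6 2 5 3 / 2 3 5 1 6 4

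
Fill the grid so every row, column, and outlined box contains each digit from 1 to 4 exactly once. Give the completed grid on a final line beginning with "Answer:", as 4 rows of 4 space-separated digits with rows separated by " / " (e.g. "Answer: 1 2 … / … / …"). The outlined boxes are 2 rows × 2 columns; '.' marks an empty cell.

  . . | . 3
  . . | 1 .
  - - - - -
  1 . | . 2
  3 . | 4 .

Step 1. [r2c4∈{4}] r2c4 is down to just 4. So r2c4=4.
Step 2. [r2c1∈{2}] r2c1 is down to just 2 ⇒ r2c1=2.
Step 3. [r1c2∈{1,4}] across row 1, 1 lands solely at r1c2 ⇒ r1c2=1.
Step 4. [r2c2∈{3}] only 3 remains possible at r2c2. So r2c2=3.
Step 5. [r3c2∈{4}] r3c2 has the single candidate 4 ⇒ r3c2=4.
Step 6. [r4c2∈{2}] r4c2's peers cover all but 2, so r4c2=2.
Step 7. [r1c1∈{4}] only 4 remains possible at r1c1. So r1c1=4.
Step 8. [r4c4∈{1}] only 1 remains possible at r4c4, so r4c4=1.
Step 9. [r3c3∈{3}] r3c3 has the single candidate 3 ⇒ r3c3=3.
Step 10. [r1c3∈{2}] nothing but 2 survives at r1c3, so r1c3=2.

Answer: 4 1 2 3 / 2 3 1 4 / 1 4 3 2 / 3 2 4 1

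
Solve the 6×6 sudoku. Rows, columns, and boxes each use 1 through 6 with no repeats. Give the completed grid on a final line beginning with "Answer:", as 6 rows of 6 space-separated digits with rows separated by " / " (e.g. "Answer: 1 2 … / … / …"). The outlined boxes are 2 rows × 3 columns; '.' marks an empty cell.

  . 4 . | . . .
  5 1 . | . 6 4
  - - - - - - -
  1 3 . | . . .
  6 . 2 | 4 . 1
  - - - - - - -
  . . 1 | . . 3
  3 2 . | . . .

Step 1. [r2c4∈{2,3}] r2c4 is the only open cell in row 2 admitting 2, so r2c4=2.
Step 2. [r1c6∈{5}] r1c6 has the single candidate 5. So r1c6=5.
Step 3. [r6c6∈{6}] r6c6's peers cover all but 6. So r6c6=6.
Step 4. [r5c4∈{5}] r5c4 has the single candidate 5, so r5c4=5.
Step 5. [r1c4∈{1,3}] r1c4 is the only open cell in col 4 admitting 3 ⇒ r1c4=3.
Step 6. [r6c3∈{4,5}] in row 6, 5 fits only at r6c3, so r6c3=5.
Step 7. [r5c5∈{2,4}] 2 has one home in row 5: r5c5, so r5c5=2.
Step 8. [r6c5∈{1,4}] r6c5 is the only open cell in row 6 admitting 4 ⇒ r6c5=4.
Step 9. [r4c5∈{3,5}] 3 has one home in row 4: r4c5. So r4c5=3.
Step 10. [r5c2∈{6}] r5c2's peers cover all but 6. So r5c2=6.
Step 11. [r6c4∈{1}] r6c4 has the single candidate 1 ⇒ r6c4=1.
Step 12. [r3c4∈{6}] only 6 remains possible at r3c4 ⇒ r3c4=6.
Step 13. [r3c3∈{4}] r3c3 has the single candidate 4 ⇒ r3c3=4.
Step 14. [r1c3∈{6}] r1c3's peers cover all but 6, so r1c3=6.
Step 15. [r4c2∈{5}] only 5 remains possible at r4c2. So r4c2=5.
Step 16. [r3c6∈{2}] nothing but 2 survives at r3c6 ⇒ r3c6=2.
Step 17. [r5c1∈{4}] only 4 remains possible at r5c1, so r5c1=4.
Step 18. [r1c1∈{2}] r1c1's peers cover all but 2 ⇒ r1c1=2.
Step 19. [r2c3∈{3}] r2c3 has the single candidate 3. So r2c3=3.
Step 20. [r1c5∈{1}] nothing but 1 survives at r1c5 ⇒ r1c5=1.
Step 21. [r3c5∈{5}] nothing but 5 survives at r3c5, so r3c5=5.

Answer: 2 4 6 3 1 5 / 5 1 3 2 6 4 / 1 3 4 6 5 2 / 6 5 2 4 3 1 / 4 6 1 5 2 3 / 3 2 5 1 4 6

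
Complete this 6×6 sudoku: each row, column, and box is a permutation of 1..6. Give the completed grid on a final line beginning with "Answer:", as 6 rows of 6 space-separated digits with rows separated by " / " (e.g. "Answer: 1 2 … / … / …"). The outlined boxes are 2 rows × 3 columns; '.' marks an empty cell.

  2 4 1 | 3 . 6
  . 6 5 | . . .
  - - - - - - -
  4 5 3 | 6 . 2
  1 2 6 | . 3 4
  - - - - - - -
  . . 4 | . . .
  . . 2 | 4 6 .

Step 1. [r2c6∈{1}] only 1 remains possible at r2c6 ⇒ r2c6=1.
Step 2. [r5c4∈{1,2,5}] r5c4 is the only open cell in col 4 admitting 1 ⇒ r5c4=1.
Step 3. [r5c2∈{3}] only 3 remains possible at r5c2, so r5c2=3.
Step 4. [r5c6∈{5}] nothing but 5 survives at r5c6, so r5c6=5.
Step 5. [r5c5∈{2}] r5c5 is down to just 2 ⇒ r5c5=2.
Step 6. [r2c1∈{3}] only 3 remains possible at r2c1, so r2c1=3.
Step 7. [r4c4∈{5}] r4c4 is down to just 5 ⇒ r4c4=5.
Step 8. [r6c2∈{1}] r6c2 is down to just 1 ⇒ r6c2=1.
Step 9. [r2c4∈{2}] only 2 remains possible at r2c4 ⇒ r2c4=2.
Step 10. [r5c1∈{6}] r5c1's peers cover all but 6, so r5c1=6.
Step 11. [r3c5∈{1}] only 1 remains possible at r3c5, so r3c5=1.
Step 12. [r6c1∈{5}] nothing but 5 survives at r6c1. So r6c1=5.
Step 13. [r6c6∈{3}] r6c6 has the single candidate 3, so r6c6=3.
Step 14. [r2c5∈{4}] nothing but 4 survives at r2c5. So r2c5=4.
Step 15. [r1c5∈{5}] r1c5 is down to just 5. So r1c5=5.

Answer: 2 4 1 3 5 6 / 3 6 5 2 4 1 / 4 5 3 6 1 2 / 1 2 6 5 3 4 / 6 3 4 1 2 5 / 5 1 2 4 6 3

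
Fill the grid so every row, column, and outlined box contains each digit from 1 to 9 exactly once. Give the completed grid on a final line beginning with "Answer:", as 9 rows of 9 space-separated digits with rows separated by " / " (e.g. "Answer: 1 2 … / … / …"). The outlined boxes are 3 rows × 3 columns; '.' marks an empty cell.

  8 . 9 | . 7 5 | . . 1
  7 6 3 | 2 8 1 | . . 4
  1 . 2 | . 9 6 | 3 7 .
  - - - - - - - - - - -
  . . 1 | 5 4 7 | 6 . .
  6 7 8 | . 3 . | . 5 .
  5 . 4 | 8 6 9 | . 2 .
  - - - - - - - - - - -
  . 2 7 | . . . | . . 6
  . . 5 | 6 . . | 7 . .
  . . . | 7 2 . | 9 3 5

Step 1. [r7c7∈{1,4,8}] r7c7 is the only open cell in col 7 admitting 8. So r7c7=8.
Step 2. [r9c1∈{4}] r9c1 has the single candidate 4, so r9c1=4.
Step 3. [r6c2∈{3}] nothing but 3 survives at r6c2. So r6c2=3.
Step 4. [r7c4∈{1,3,4,9}] in col 4, 9 fits only at r7c4, so r7c4=9.
Step 5. [r4c2∈{9}] r4c2 has the single candidate 9 ⇒ r4c2=9.
Step 6. [r8c5∈{1}] only 1 remains possible at r8c5 ⇒ r8c5=1.
Step 7. [r1c2∈{4}] r1c2 has the single candidate 4. So r1c2=4.
Step 8. [r8c8∈{4}] nothing but 4 survives at r8c8, so r8c8=4.
Step 9. [r8c2∈{8}] r8c2's peers cover all but 8, so r8c2=8.
Step 10. [r7c1∈{3}] r7c1 is down to just 3. So r7c1=3.
Step 11. [r3c9∈{8}] only 8 remains possible at r3c9, so r3c9=8.
Step 12. [r5c7∈{1,4}] r5c7 is the only open cell in row 5 admitting 4. So r5c7=4.
Step 13. [r4c8∈{8}] r4c8 has the single candidate 8 ⇒ r4c8=8.
Step 14. [r9c2∈{1}] r9c2's peers cover all but 1, so r9c2=1.
Step 15. [r4c1∈{2}] r4c1's peers cover all but 2 ⇒ r4c1=2.
Step 16. [r1c4∈{3}] only 3 remains possible at r1c4 ⇒ r1c4=3.
Step 17. [r3c4∈{4}] r3c4 is down to just 4. So r3c4=4.
Step 18. [r6c9∈{7}] r6c9's peers cover all but 7 ⇒ r6c9=7.
Step 19. [r9c6∈{8}] nothing but 8 survives at r9c6. So r9c6=8.
Step 20. [r7c6∈{4}] r7c6 has the single candidate 4, so r7c6=4.
Step 21. [r7c8∈{1}] r7c8 has the single candidate 1, so r7c8=1.
Step 22. [r7c5∈{5}] nothing but 5 survives at r7c5. So r7c5=5.
Step 23. [r5c4∈{1}] nothing but 1 survives at r5c4, so r5c4=1.
Step 24. [r6c7∈{1}] r6c7 has the single candidate 1 ⇒ r6c7=1.
Step 25. [r4c9∈{3}] r4c9 has the single candidate 3, so r4c9=3.
Step 26. [r1c7∈{2}] only 2 remains possible at r1c7, so r1c7=2.
Step 27. [r9c3∈{6}] nothing but 6 survives at r9c3 ⇒ r9c3=6.
Step 28. [r8c1∈{9}] nothing but 9 survives at r8c1 ⇒ r8c1=9.
Step 29. [r5c6∈{2}] r5c6 is down to just 2 ⇒ r5c6=2.
Step 30. [r2c7∈{5}] nothing but 5 survives at r2c7 ⇒ r2c7=5.
Step 31. [r1c8∈{6}] r1c8's peers cover all but 6. So r1c8=6.
Step 32. [r2c8∈{9}] only 9 remains possible at r2c8 ⇒ r2c8=9.
Step 33. [r8c9∈{2}] r8c9 has the single candidate 2 ⇒ r8c9=2.
Step 34. [r5c9∈{9}] nothing but 9 survives at r5c9. So r5c9=9.
Step 35. [r8c6∈{3}] r8c6 has the single candidate 3 ⇒ r8c6=3.
Step 36. [r3c2∈{5}] r3c2 has the single candidate 5 ⇒ r3c2=5.

Answer: 8 4 9 3 7 5 2 6 1 / 7 6 3 2 8 1 5 9 4 / 1 5 2 4 9 6 3 7 8 / 2 9 1 5 4 7 6 8 3 / 6 7 8 1 3 2 4 5 9 / 5 3 4 8 6 9 1 2 7 / 3 2 7 9 5 4 8 1 6 / 9 8 5 6 1 3 7 4 2 / 4 1 6 7 2 8 9 3 5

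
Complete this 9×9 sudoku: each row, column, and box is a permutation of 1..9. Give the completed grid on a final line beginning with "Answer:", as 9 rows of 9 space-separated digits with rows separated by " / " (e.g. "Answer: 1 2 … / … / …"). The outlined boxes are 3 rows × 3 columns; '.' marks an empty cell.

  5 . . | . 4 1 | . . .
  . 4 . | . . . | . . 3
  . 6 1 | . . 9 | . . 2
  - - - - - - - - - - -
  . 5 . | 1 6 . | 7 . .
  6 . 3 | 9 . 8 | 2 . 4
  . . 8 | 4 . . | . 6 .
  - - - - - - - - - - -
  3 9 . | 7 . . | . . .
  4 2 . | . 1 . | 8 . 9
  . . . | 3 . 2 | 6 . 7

Step 1. [r6c7∈{1,3,5,9}] in col 7, 3 fits only at r6c7 ⇒ r6c7=3.
Step 2. [r6c1∈{1,2,7,9}] in row 6, 9 fits only at r6c1 ⇒ r6c1=9.
Step 3. [r9c8∈{1,4,5}] r9c8 is the only open cell in row 9 admitting 4. So r9c8=4.
Step 4. [r8c3∈{5,6,7}] row 8 places 7 nowhere but r8c3. So r8c3=7.
Step 5. [r1c7∈{9}] r1c7's peers cover all but 9, so r1c7=9.
Step 6. [r1c3∈{2}] r1c3's peers cover all but 2. So r1c3=2.
Step 7. [r7c5∈{5,8}] across row 7, 8 lands solely at r7c5, so r7c5=8.
Step 8. [r2c4∈{2,5,6,8}] across col 4, 2 lands solely at r2c4, so r2c4=2.
Step 9. [r2c6∈{5,6,7}] 6 has one home in row 2: r2c6. So r2c6=6.
Step 10. [r8c6∈{5}] r8c6 has the single candidate 5, so r8c6=5.
Step 11. [r3c4∈{5,8}] 5 has one home in col 4: r3c4, so r3c4=5.
Step 12. [r2c5∈{7}] nothing but 7 survives at r2c5 ⇒ r2c5=7.
Step 13. [r2c1∈{8}] only 8 remains possible at r2c1. So r2c1=8.
Step 14. [r3c8∈{7,8}] r3c8 is the only open cell in row 3 admitting 8, so r3c8=8.
Step 15. [r5c2∈{1,7}] 7 has one home in row 5: r5c2, so r5c2=7.
Step 16. [r5c8∈{1,5}] row 5 places 1 nowhere but r5c8, so r5c8=1.
Step 17. [r6c9∈{5}] only 5 remains possible at r6c9 ⇒ r6c9=5.
Step 18. [r2c8∈{5}] nothing but 5 survives at r2c8 ⇒ r2c8=5.
Step 19. [r7c7∈{1,5}] 5 has one home in col 7: r7c7. So r7c7=5.
Step 20. [r9c1∈{1}] r9c1's peers cover all but 1. So r9c1=1.
Step 21. [r2c3∈{9}] r2c3 is down to just 9, so r2c3=9.
Step 22. [r1c2∈{3}] only 3 remains possible at r1c2 ⇒ r1c2=3.
Step 23. [r1c4∈{8}] only 8 remains possible at r1c4, so r1c4=8.
Step 24. [r4c3∈{4}] nothing but 4 survives at r4c3 ⇒ r4c3=4.
Step 25. [r8c8∈{3}] r8c8's peers cover all but 3 ⇒ r8c8=3.
Step 26. [r1c9∈{6}] only 6 remains possible at r1c9 ⇒ r1c9=6.
Step 27. [r1c8∈{7}] r1c8's peers cover all but 7 ⇒ r1c8=7.
Step 28. [r9c2∈{8}] r9c2's peers cover all but 8 ⇒ r9c2=8.
Step 29. [r3c5∈{3}] only 3 remains possible at r3c5, so r3c5=3.
Step 30. [r2c7∈{1}] nothing but 1 survives at r2c7, so r2c7=1.
Step 31. [r8c4∈{6}] only 6 remains possible at r8c4, so r8c4=6.
Step 32. [r7c8∈{2}] r7c8's peers cover all but 2, so r7c8=2.
Step 33. [r4c9∈{8}] nothing but 8 survives at r4c9, so r4c9=8.
Step 34. [r4c6∈{3}] r4c6 is down to just 3. So r4c6=3.
Step 35. [r3c1∈{7}] r3c1's peers cover all but 7, so r3c1=7.
Step 36. [r9c5∈{9}] r9c5 has the single candidate 9. So r9c5=9.
Step 37. [r5c5∈{5}] r5c5's peers cover all but 5 ⇒ r5c5=5.
Step 38. [r7c6∈{4}] r7c6's peers cover all but 4 ⇒ r7c6=4.
Step 39. [r9c3∈{5}] r9c3 has the single candidate 5 ⇒ r9c3=5.
Step 40. [r4c8∈{9}] only 9 remains possible at r4c8. So r4c8=9.
Step 41. [r6c5∈{2}] r6c5 is down to just 2 ⇒ r6c5=2.
Step 42. [r7c9∈{1}] nothing but 1 survives at r7c9, so r7c9=1.
Step 43. [r4c1∈{2}] r4c1's peers cover all but 2 ⇒ r4c1=2.
Step 44. [r6c6∈{7}] r6c6 has the single candidate 7 ⇒ r6c6=7.
Step 45. [r6c2∈{1}] nothing but 1 survives at r6c2. So r6c2=1.
Step 46. [r3c7∈{4}] r3c7 has the single candidate 4. So r3c7=4.
Step 47. [r7c3∈{6}] r7c3 is down to just 6 ⇒ r7c3=6.

Answer: 5 3 2 8 4 1 9 7 6 / 8 4 9 2 7 6 1 5 3 / 7 6 1 5 3 9 4 8 2 / 2 5 4 1 6 3 7 9 8 / 6 7 3 9 5 8 2 1 4 / 9 1 8 4 2 7 3 6 5 / 3 9 6 7 8 4 5 2 1 / 4 2 7 6 1 5 8 3 9 / 1 8 5 3 9 2 6 4 7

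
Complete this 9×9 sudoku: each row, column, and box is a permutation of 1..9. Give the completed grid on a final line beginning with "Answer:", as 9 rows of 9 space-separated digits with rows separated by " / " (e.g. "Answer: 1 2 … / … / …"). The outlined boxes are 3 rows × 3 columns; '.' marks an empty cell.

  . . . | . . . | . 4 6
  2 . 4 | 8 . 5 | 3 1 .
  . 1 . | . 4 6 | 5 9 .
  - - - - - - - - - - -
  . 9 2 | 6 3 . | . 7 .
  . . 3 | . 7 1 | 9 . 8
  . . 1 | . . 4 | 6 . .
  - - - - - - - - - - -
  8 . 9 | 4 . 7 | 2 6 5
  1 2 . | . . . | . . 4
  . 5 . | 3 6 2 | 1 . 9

Step 1. [r1c1∈{3,5,7,9}] in col 1, 9 fits only at r1c1 ⇒ r1c1=9.
Step 2. [r9c3∈{7}] r9c3 is down to just 7. So r9c3=7.
Step 3. [r1c7∈{7,8}] box 3 places 8 nowhere but r1c7. So r1c7=8.
Step 4. [r4c1∈{4,5}] r4c1 is the only open cell in row 4 admitting 5, so r4c1=5.
Step 5. [r3c9∈{2,7}] box 3 places 2 nowhere but r3c9 ⇒ r3c9=2.
Step 6. [r8c6∈{8,9}] r8c6 is the only open cell in col 6 admitting 9 ⇒ r8c6=9.
Step 7. [r6c4∈{2,5,9}] across col 4, 9 lands solely at r6c4, so r6c4=9.
Step 8. [r1c4∈{1,2,7}] r1c4 is the only open cell in col 4 admitting 1. So r1c4=1.
Step 9. [r1c2∈{3,7}] row 1 places 7 nowhere but r1c2. So r1c2=7.
Step 10. [r5c4∈{2,5}] 2 has one home in col 4: r5c4. So r5c4=2.
Step 11. [r6c5∈{5,8}] r6c5 is the only open cell in box 5 admitting 5, so r6c5=5.
Step 12. [r5c1∈{4,6}] 6 has one home in col 1: r5c1 ⇒ r5c1=6.
Step 13. [r8c8∈{3,8}] across row 8, 3 lands solely at r8c8, so r8c8=3.
Step 14. [r7c5∈{1}] nothing but 1 survives at r7c5, so r7c5=1.
Step 15. [r5c8∈{5}] r5c8 is down to just 5. So r5c8=5.
Step 16. [r4c6∈{8}] r4c6's peers cover all but 8, so r4c6=8.
Step 17. [r2c9∈{7}] r2c9's peers cover all but 7 ⇒ r2c9=7.
Step 18. [r4c9∈{1}] r4c9's peers cover all but 1. So r4c9=1.
Step 19. [r8c4∈{5}] only 5 remains possible at r8c4 ⇒ r8c4=5.
Step 20. [r6c2∈{8}] r6c2's peers cover all but 8. So r6c2=8.
Step 21. [r8c3∈{6}] r8c3 has the single candidate 6. So r8c3=6.
Step 22. [r3c3∈{8}] only 8 remains possible at r3c3. So r3c3=8.
Step 23. [r4c7∈{4}] only 4 remains possible at r4c7 ⇒ r4c7=4.
Step 24. [r5c2∈{4}] nothing but 4 survives at r5c2 ⇒ r5c2=4.
Step 25. [r1c5∈{2}] r1c5 has the single candidate 2. So r1c5=2.
Step 26. [r8c7∈{7}] only 7 remains possible at r8c7 ⇒ r8c7=7.
Step 27. [r6c1∈{7}] r6c1 has the single candidate 7. So r6c1=7.
Step 28. [r7c2∈{3}] nothing but 3 survives at r7c2. So r7c2=3.
Step 29. [r3c4∈{7}] r3c4's peers cover all but 7. So r3c4=7.
Step 30. [r2c5∈{9}] r2c5's peers cover all but 9, so r2c5=9.
Step 31. [r2c2∈{6}] only 6 remains possible at r2c2 ⇒ r2c2=6.
Step 32. [r1c6∈{3}] nothing but 3 survives at r1c6 ⇒ r1c6=3.
Step 33. [r8c5∈{8}] only 8 remains possible at r8c5, so r8c5=8.
Step 34. [r9c1∈{4}] r9c1 is down to just 4 ⇒ r9c1=4.
Step 35. [r3c1∈{3}] nothing but 3 survives at r3c1 ⇒ r3c1=3.
Step 36. [r6c8∈{2}] only 2 remains possible at r6c8. So r6c8=2.
Step 37. [r9c8∈{8}] only 8 remains possible at r9c8. So r9c8=8.
Step 38. [r1c3∈{5}] r1c3 has the single candidate 5 ⇒ r1c3=5.
Step 39. [r6c9∈{3}] r6c9 is down to just 3, so r6c9=3.

Answer: 9 7 5 1 2 3 8 4 6 / 2 6 4 8 9 5 3 1 7 / 3 1 8 7 4 6 5 9 2 / 5 9 2 6 3 8 4 7 1 / 6 4 3 2 7 1 9 5 8 / 7 8 1 9 5 4 6 2 3 / 8 3 9 4 1 7 2 6 5 / 1 2 6 5 8 9 7 3 4 / 4 5 7 3 6 2 1 8 9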